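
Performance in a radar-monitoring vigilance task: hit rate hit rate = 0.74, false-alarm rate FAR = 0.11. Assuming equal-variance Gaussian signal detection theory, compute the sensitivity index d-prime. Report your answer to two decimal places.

z(H) = 0.6433
z(FA) = -1.2265
d' = z(H) − z(FA) = 0.6433 − (-1.2265) = 1.8698

d-prime = 1.87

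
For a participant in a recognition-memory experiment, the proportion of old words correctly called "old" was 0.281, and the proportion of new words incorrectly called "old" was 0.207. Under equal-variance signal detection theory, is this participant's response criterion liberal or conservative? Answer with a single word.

z(H) = -0.580, z(FA) = -0.817
c = −½·(z(H) + z(FA)) = 0.6985
c > 0 → conservative criterion (biased toward responding “no”).

conservative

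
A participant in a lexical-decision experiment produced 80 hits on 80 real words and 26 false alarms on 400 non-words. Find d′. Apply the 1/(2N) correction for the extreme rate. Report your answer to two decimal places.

The hit rate is 80/80 = 1, so apply the 1/(2N) correction: H → 1 − 1/(2·80) = 0.99375.
z(H) = z(0.99375) = 2.498
z(FA) = z(0.06500) = -1.514
d' = 2.498 − (-1.514) = 4.012

d′ = 4.01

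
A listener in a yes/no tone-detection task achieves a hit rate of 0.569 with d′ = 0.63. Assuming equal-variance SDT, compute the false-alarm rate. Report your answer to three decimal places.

z(hit rate) = z(0.569) = 0.1738
z(FA) = z(H) − d' = 0.1738 − 0.63 = -0.4562
false-alarm rate = Φ(-0.4562) = 0.3241

false-alarm rate = 0.324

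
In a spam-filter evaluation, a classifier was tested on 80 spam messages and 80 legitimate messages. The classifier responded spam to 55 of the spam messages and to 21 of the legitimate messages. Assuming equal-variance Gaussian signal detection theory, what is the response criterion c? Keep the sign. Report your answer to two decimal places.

c = 0.07

H = 55/80 = 0.6875
FA = 21/80 = 0.2625
z(H) = 0.4888
z(FA) = -0.6357
c = −½·[z(H) + z(FA)] = −0.5 × (0.4888 + (-0.6357)) = 0.07345
c > 0: the classifier has a conservative response bias.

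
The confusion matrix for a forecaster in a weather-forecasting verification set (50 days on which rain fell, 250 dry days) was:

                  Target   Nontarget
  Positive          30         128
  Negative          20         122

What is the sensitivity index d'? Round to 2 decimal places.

d' = 0.22

H = 30/50 = 0.6000
FA = 128/250 = 0.5120
z(H) = z(0.6000) = 0.253
z(FA) = z(0.5120) = 0.030
d' = z(H) − z(FA) = 0.253 − 0.030 = 0.223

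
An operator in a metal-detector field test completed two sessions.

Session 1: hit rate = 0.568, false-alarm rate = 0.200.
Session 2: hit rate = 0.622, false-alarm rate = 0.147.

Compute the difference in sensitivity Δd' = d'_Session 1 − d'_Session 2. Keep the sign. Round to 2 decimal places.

Δd' = -0.35

Session 1: z(0.568) = 0.171, z(0.200) = -0.842, d' = 1.013
Session 2: z(0.622) = 0.311, z(0.147) = -1.049, d' = 1.360
Δd' = d'_Session 1 − d'_Session 2 = 1.013 − 1.360 = -0.347
Session 2 has the higher sensitivity.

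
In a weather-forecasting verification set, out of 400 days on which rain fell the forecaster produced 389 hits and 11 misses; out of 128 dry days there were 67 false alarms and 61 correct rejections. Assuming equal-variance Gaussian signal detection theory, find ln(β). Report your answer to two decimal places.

H = 389/400 = 0.9725
FA = 67/128 = 0.5234
z(H) = z(0.9725) = 1.919
z(FA) = z(0.5234) = 0.059
ln β = −½·[z(H)² − z(FA)²] = −0.5 × (3.683 − 0.003) = -1.840

ln β = -1.84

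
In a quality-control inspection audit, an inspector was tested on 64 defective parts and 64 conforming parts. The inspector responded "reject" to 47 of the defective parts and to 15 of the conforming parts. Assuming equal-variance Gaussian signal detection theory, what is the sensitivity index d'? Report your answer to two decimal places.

d' = 1.35

H = 47/64 = 0.7344
FA = 15/64 = 0.2344
Φ⁻¹(H) = Φ⁻¹(0.7344) = 0.626
Φ⁻¹(FA) = Φ⁻¹(0.2344) = -0.724
d' = z(H) − z(FA) = 0.626 − (-0.724) = 1.350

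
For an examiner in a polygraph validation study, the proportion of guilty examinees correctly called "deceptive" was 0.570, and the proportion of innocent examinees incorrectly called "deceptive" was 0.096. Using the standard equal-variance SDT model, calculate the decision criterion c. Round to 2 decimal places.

Φ⁻¹(0.570) = 0.176, Φ⁻¹(0.096) = -1.305
c = −½·[z(H) + z(FA)] = −0.5 × (0.176 + (-1.305)) = 0.5645

c = 0.56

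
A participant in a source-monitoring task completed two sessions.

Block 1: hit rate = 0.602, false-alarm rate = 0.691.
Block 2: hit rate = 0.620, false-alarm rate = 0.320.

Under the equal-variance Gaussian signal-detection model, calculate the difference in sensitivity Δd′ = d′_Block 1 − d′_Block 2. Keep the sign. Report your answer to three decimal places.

Block 1: z(0.602) = 0.2585, z(0.691) = 0.4987, d' = -0.2402
Block 2: z(0.620) = 0.3055, z(0.320) = -0.4677, d' = 0.7732
Δd' = d'_Block 1 − d'_Block 2 = -0.2402 − 0.7732 = -1.0134
Block 2 has the higher sensitivity.

Δd′ = -1.013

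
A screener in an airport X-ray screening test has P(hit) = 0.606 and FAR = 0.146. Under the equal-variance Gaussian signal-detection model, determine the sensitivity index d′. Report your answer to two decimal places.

d′ = 1.32

Φ⁻¹(H) = Φ⁻¹(0.606) = 0.2689
Φ⁻¹(FA) = Φ⁻¹(0.146) = -1.0537
d' = z(H) − z(FA) = 0.2689 − (-1.0537) = 1.3226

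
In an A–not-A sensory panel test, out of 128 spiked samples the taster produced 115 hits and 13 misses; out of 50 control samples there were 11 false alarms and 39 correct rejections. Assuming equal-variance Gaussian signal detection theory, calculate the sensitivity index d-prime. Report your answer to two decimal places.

d-prime = 2.04

H = 115/128 = 0.8984
FA = 11/50 = 0.2200
Φ⁻¹(H) = 1.272
Φ⁻¹(FA) = -0.772
d' = z(H) − z(FA) = 1.272 − (-0.772) = 2.044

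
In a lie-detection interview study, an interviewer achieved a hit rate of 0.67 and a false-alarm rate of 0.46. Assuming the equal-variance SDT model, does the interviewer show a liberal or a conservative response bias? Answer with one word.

z(H) = 0.440, z(FA) = -0.100
c = −½·(z(H) + z(FA)) = -0.170
c < 0 → liberal criterion (biased toward responding “yes”).

liberal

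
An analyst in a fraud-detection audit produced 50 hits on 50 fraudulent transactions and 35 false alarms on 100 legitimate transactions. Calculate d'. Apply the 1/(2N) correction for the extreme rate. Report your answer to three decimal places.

The hit rate is 50/50 = 1, so apply the 1/(2N) correction: H → 1 − 1/(2·50) = 0.99000.
z(H) = z(0.99000) = 2.3263
z(FA) = z(0.35000) = -0.3853
d' = 2.3263 − (-0.3853) = 2.7116

d' = 2.712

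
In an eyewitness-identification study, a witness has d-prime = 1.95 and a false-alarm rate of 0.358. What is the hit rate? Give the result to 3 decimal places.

z(false-alarm rate) = z(0.358) = -0.3638
z(H) = z(FA) + d' = -0.3638 + 1.95 = 1.5862
hit rate = Φ(1.5862) = 0.9437

hit rate = 0.944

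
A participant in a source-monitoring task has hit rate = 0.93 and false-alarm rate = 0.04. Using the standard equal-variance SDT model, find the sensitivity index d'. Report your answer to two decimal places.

z(H) = z(0.93) = 1.476
z(FA) = z(0.04) = -1.751
d' = z(H) − z(FA) = 1.476 − (-1.751) = 3.227

d' = 3.23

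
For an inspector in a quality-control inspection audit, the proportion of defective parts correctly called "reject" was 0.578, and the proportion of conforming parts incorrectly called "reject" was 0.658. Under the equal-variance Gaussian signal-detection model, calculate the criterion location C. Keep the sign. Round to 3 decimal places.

z(H) = 0.1968
z(FA) = 0.4070
c = −½·[z(H) + z(FA)] = −0.5 × (0.1968 + 0.4070) = -0.3019

C = -0.302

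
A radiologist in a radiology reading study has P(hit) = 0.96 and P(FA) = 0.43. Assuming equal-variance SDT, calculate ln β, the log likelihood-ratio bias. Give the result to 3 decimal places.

ln β = -1.517

z(H) = z(0.96) = 1.7507
z(FA) = z(0.43) = -0.1764
ln β = −½·[z(H)² − z(FA)²] = −0.5 × (3.0650 − 0.0311) = -1.51695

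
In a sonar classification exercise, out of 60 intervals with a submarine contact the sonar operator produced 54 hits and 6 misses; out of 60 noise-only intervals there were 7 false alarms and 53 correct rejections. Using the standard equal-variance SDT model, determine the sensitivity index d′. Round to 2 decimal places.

H = 54/60 = 0.9000
FA = 7/60 = 0.1167
z(0.9000) = 1.2816, z(0.1167) = -1.1916
d' = z(H) − z(FA) = 1.2816 − (-1.1916) = 2.4732

d′ = 2.47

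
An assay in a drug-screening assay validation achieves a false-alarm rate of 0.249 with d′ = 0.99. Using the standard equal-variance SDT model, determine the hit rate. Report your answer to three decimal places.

hit rate = 0.623

z(false-alarm rate) = z(0.249) = -0.6776
z(H) = z(FA) + d' = -0.6776 + 0.99 = 0.3124
hit rate = Φ(0.3124) = 0.6226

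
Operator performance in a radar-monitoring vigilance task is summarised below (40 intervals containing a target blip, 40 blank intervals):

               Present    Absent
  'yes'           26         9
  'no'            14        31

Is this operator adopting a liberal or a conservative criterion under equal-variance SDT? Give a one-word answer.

conservative

z(H) = 0.385, z(FA) = -0.755
c = −½·(z(H) + z(FA)) = 0.185
c > 0 → conservative criterion (biased toward responding “no”).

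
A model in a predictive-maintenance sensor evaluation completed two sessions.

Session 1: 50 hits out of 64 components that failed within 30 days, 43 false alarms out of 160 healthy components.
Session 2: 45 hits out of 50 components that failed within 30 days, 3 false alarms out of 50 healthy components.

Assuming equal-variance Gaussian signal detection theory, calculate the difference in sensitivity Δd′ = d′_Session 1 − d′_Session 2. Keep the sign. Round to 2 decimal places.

Δd′ = -1.44

Session 1: z(0.7812) = 0.776, z(0.2687) = -0.617, d' = 1.393
Session 2: z(0.9000) = 1.282, z(0.0600) = -1.555, d' = 2.837
Δd' = d'_Session 1 − d'_Session 2 = 1.393 − 2.837 = -1.444
Session 2 has the higher sensitivity.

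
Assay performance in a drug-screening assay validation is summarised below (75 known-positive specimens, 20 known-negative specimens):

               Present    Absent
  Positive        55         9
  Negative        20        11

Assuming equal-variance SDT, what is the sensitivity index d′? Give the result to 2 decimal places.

d′ = 0.75

H = 55/75 = 0.7333
FA = 9/20 = 0.4500
Φ⁻¹(H) = Φ⁻¹(0.7333) = 0.623
Φ⁻¹(FA) = Φ⁻¹(0.4500) = -0.126
d' = z(H) − z(FA) = 0.623 − (-0.126) = 0.749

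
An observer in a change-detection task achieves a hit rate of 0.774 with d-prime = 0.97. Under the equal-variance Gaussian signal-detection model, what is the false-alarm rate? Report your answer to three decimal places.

false-alarm rate = 0.414

z(hit rate) = z(0.774) = 0.7521
z(FA) = z(H) − d' = 0.7521 − 0.97 = -0.2179
false-alarm rate = Φ(-0.2179) = 0.4138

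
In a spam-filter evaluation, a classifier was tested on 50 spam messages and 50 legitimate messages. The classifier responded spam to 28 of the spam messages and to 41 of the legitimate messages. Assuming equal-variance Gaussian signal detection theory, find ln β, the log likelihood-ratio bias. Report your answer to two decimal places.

ln β = 0.41

H = 28/50 = 0.5600
FA = 41/50 = 0.8200
z(H) = 0.151
z(FA) = 0.915
ln β = −½·[z(H)² − z(FA)²] = −0.5 × (0.023 − 0.837) = 0.407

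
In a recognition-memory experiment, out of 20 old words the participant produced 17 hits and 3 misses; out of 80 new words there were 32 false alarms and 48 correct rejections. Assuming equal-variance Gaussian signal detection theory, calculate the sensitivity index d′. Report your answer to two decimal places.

d′ = 1.29

H = 17/20 = 0.8500
FA = 32/80 = 0.4000
z(H) = 1.036
z(FA) = -0.253
d' = z(H) − z(FA) = 1.036 − (-0.253) = 1.289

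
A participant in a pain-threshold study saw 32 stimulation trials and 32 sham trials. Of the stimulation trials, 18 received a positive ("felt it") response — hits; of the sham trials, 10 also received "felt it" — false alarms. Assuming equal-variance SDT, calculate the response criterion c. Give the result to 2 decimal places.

H = 18/32 = 0.5625
FA = 10/32 = 0.3125
z(H) = 0.1573
z(FA) = -0.4888
c = −½·[z(H) + z(FA)] = −0.5 × (0.1573 + (-0.4888)) = 0.16575

c = 0.17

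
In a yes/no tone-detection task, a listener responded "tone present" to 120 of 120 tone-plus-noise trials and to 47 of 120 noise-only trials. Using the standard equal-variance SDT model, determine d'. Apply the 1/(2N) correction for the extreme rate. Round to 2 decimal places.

d' = 2.91

The hit rate is 120/120 = 1, so apply the 1/(2N) correction: H → 1 − 1/(2·120) = 0.99583.
z(H) = z(0.99583) = 2.638
z(FA) = z(0.39167) = -0.275
d' = 2.638 − (-0.275) = 2.913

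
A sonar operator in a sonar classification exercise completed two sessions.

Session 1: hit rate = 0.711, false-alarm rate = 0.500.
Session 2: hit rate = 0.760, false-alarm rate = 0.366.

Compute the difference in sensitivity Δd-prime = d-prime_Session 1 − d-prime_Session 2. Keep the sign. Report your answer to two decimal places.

Session 1: z(0.711) = 0.556, z(0.500) = 0.000, d' = 0.556
Session 2: z(0.760) = 0.706, z(0.366) = -0.342, d' = 1.048
Δd' = d'_Session 1 − d'_Session 2 = 0.556 − 1.048 = -0.492
Session 2 has the higher sensitivity.

Δd-prime = -0.49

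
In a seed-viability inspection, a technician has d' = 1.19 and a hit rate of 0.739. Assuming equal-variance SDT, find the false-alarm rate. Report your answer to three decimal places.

false-alarm rate = 0.291

z(hit rate) = z(0.739) = 0.6403
z(FA) = z(H) − d' = 0.6403 − 1.19 = -0.5497
false-alarm rate = Φ(-0.5497) = 0.2913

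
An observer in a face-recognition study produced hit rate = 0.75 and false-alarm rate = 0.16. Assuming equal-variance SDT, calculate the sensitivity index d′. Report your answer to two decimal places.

Φ⁻¹(H) = Φ⁻¹(0.75) = 0.674
Φ⁻¹(FA) = Φ⁻¹(0.16) = -0.994
d' = z(H) − z(FA) = 0.674 − (-0.994) = 1.668

d′ = 1.67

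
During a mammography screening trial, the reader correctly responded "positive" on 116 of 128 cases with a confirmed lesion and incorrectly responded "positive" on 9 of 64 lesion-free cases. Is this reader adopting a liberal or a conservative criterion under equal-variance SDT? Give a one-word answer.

z(H) = 1.318, z(FA) = -1.078
c = −½·(z(H) + z(FA)) = -0.120
c < 0 → liberal criterion (biased toward responding “yes”).

liberal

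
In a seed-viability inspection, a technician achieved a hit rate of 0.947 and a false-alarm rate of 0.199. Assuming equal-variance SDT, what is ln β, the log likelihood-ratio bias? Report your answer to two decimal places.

z(H) = z(0.947) = 1.616
z(FA) = z(0.199) = -0.845
ln β = −½·[z(H)² − z(FA)²] = −0.5 × (2.611 − 0.714) = -0.9485

ln β = -0.95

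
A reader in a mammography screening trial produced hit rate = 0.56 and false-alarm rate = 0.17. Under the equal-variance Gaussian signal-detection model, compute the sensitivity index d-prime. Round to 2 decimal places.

Φ⁻¹(H) = 0.151
Φ⁻¹(FA) = -0.954
d' = z(H) − z(FA) = 0.151 − (-0.954) = 1.105

d-prime = 1.11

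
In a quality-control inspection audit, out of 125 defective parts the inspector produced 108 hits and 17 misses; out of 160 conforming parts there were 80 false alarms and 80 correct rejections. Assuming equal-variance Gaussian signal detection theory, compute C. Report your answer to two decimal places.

C = -0.55

H = 108/125 = 0.8640
FA = 80/160 = 0.5000
z(H) = z(0.8640) = 1.098
z(FA) = z(0.5000) = 0.000
c = −½·[z(H) + z(FA)] = −0.5 × (1.098 + 0.000) = -0.549
c < 0: the inspector has a liberal response bias.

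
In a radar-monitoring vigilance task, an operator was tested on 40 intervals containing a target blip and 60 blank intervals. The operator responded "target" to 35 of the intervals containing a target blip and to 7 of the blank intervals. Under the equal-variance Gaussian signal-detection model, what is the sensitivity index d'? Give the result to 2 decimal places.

H = 35/40 = 0.8750
FA = 7/60 = 0.1167
z(H) = 1.1503
z(FA) = -1.1916
d' = z(H) − z(FA) = 1.1503 − (-1.1916) = 2.3419

d' = 2.34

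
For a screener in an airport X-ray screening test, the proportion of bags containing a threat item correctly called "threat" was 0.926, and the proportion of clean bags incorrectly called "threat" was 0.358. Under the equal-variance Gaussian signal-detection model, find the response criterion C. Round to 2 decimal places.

C = -0.54

Φ⁻¹(H) = Φ⁻¹(0.926) = 1.447
Φ⁻¹(FA) = Φ⁻¹(0.358) = -0.364
c = −½·[z(H) + z(FA)] = −0.5 × (1.447 + (-0.364)) = -0.5415
c < 0: the screener has a liberal response bias.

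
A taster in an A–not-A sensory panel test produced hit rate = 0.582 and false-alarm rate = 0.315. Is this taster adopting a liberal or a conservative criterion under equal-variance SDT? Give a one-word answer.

z(H) = 0.207, z(FA) = -0.482
c = −½·(z(H) + z(FA)) = 0.1375
c > 0 → conservative criterion (biased toward responding “no”).

conservative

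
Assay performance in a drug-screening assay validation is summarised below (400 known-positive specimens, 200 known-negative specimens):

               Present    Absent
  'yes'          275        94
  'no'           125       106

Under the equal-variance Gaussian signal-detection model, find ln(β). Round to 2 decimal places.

ln β = -0.12

H = 275/400 = 0.6875
FA = 94/200 = 0.4700
z(H) = z(0.6875) = 0.489
z(FA) = z(0.4700) = -0.075
ln β = −½·[z(H)² − z(FA)²] = −0.5 × (0.239 − 0.006) = -0.1165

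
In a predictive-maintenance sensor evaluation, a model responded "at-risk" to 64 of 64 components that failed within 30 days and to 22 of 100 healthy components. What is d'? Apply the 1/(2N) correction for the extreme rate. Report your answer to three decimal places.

d' = 3.190

The hit rate is 64/64 = 1, so apply the 1/(2N) correction: H → 1 − 1/(2·64) = 0.99219.
z(H) = z(0.99219) = 2.4177
z(FA) = z(0.22000) = -0.7722
d' = 2.4177 − (-0.7722) = 3.1899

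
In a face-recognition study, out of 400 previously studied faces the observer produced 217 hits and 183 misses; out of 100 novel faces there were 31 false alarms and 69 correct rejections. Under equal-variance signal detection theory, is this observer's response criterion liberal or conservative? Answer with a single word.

conservative

z(H) = 0.107, z(FA) = -0.496
c = −½·(z(H) + z(FA)) = 0.1945
c > 0 → conservative criterion (biased toward responding “no”).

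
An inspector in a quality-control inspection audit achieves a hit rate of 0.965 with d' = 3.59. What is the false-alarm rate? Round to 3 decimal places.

false-alarm rate = 0.038

z(hit rate) = z(0.965) = 1.8119
z(FA) = z(H) − d' = 1.8119 − 3.59 = -1.7781
false-alarm rate = Φ(-1.7781) = 0.0377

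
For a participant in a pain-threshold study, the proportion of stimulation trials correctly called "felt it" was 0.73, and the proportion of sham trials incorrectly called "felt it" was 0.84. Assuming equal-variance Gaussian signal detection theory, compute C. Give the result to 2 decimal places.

Φ⁻¹(0.73) = 0.6128, Φ⁻¹(0.84) = 0.9945
c = −½·[z(H) + z(FA)] = −0.5 × (0.6128 + 0.9945) = -0.80365
c < 0: the participant has a liberal response bias.

C = -0.80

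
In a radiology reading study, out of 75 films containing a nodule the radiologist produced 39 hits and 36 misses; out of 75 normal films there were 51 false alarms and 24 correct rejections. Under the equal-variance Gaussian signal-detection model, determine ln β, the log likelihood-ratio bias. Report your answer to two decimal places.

ln β = 0.11

H = 39/75 = 0.5200
FA = 51/75 = 0.6800
Φ⁻¹(H) = 0.050
Φ⁻¹(FA) = 0.468
ln β = −½·[z(H)² − z(FA)²] = −0.5 × (0.003 − 0.219) = 0.108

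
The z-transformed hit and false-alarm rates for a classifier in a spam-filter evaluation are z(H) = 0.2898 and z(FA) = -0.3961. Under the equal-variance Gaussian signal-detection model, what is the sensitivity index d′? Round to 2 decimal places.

d' = z(H) − z(FA) = 0.2898 − (-0.3961) = 0.6859

d′ = 0.69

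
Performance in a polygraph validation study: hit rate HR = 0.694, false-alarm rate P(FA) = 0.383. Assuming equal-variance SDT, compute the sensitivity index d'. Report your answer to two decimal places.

d' = 0.80

z(0.694) = 0.5072, z(0.383) = -0.2976
d' = z(H) − z(FA) = 0.5072 − (-0.2976) = 0.8048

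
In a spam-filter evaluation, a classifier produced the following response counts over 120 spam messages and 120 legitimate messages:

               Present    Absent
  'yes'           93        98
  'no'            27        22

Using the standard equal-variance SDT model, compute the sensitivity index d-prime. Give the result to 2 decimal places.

d-prime = -0.15

H = 93/120 = 0.7750
FA = 98/120 = 0.8167
Φ⁻¹(0.7750) = 0.755, Φ⁻¹(0.8167) = 0.903
d' = z(H) − z(FA) = 0.755 − 0.903 = -0.148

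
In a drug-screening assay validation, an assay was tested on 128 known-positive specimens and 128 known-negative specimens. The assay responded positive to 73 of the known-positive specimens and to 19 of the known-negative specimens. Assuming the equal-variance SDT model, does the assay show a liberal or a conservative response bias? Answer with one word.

z(H) = 0.177, z(FA) = -1.043
c = −½·(z(H) + z(FA)) = 0.433
c > 0 → conservative criterion (biased toward responding “no”).

conservative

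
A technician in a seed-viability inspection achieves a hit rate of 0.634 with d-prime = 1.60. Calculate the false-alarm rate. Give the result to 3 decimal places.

z(hit rate) = z(0.634) = 0.3425
z(FA) = z(H) − d' = 0.3425 − 1.60 = -1.2575
false-alarm rate = Φ(-1.2575) = 0.1043

false-alarm rate = 0.104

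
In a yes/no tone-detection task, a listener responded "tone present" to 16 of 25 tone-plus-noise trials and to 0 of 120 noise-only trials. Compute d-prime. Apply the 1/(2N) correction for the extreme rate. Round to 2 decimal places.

The false-alarm rate is 0/120 = 0, so apply the 1/(2N) correction: FA → 1/(2·120) = 0.00417.
z(H) = z(0.64000) = 0.358
z(FA) = z(0.00417) = -2.638
d' = 0.358 − (-2.638) = 2.996

d-prime = 3.00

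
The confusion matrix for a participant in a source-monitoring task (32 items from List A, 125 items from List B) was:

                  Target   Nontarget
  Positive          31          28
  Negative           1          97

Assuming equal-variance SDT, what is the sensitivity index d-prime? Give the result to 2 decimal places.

H = 31/32 = 0.9688
FA = 28/125 = 0.2240
z(0.9688) = 1.8634, z(0.2240) = -0.7588
d' = z(H) − z(FA) = 1.8634 − (-0.7588) = 2.6222

d-prime = 2.62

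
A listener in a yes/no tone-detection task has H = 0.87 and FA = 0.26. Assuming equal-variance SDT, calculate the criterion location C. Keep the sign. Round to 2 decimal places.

C = -0.24

Φ⁻¹(H) = 1.126
Φ⁻¹(FA) = -0.643
c = −½·[z(H) + z(FA)] = −0.5 × (1.126 + (-0.643)) = -0.2415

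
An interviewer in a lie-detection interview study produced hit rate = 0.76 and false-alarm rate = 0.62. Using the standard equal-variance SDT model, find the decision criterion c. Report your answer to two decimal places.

c = -0.51

z(H) = 0.7063
z(FA) = 0.3055
c = −½·[z(H) + z(FA)] = −0.5 × (0.7063 + 0.3055) = -0.5059
c < 0: the interviewer has a liberal response bias.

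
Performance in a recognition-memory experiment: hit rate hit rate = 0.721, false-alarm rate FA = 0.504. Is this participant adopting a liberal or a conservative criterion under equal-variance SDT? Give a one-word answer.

liberal

z(H) = 0.586, z(FA) = 0.010
c = −½·(z(H) + z(FA)) = -0.298
c < 0 → liberal criterion (biased toward responding “yes”).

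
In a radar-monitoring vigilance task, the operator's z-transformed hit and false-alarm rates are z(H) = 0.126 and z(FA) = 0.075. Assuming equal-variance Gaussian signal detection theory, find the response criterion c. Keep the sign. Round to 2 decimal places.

c = -0.10

c = −½·[z(H) + z(FA)] = −½·(0.126 + 0.075) = -0.1005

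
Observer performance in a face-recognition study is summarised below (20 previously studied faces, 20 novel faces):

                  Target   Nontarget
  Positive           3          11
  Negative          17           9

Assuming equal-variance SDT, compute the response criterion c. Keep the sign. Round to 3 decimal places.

H = 3/20 = 0.1500
FA = 11/20 = 0.5500
Φ⁻¹(H) = -1.0364
Φ⁻¹(FA) = 0.1257
c = −½·[z(H) + z(FA)] = −0.5 × (-1.0364 + 0.1257) = 0.45535
c > 0: the observer has a conservative response bias.

c = 0.455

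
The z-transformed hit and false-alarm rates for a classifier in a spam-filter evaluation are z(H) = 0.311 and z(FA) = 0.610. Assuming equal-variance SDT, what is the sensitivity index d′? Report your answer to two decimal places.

d′ = -0.30

d' = z(H) − z(FA) = 0.311 − 0.610 = -0.299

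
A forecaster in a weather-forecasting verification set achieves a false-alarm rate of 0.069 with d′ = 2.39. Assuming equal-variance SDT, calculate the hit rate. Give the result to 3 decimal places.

hit rate = 0.818

z(false-alarm rate) = z(0.069) = -1.4833
z(H) = z(FA) + d' = -1.4833 + 2.39 = 0.9067
hit rate = Φ(0.9067) = 0.8177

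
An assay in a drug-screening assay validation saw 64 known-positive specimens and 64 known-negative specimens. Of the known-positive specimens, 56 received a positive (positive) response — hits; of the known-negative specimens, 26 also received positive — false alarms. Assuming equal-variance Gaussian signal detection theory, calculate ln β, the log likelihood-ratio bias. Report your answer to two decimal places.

ln β = -0.63

H = 56/64 = 0.8750
FA = 26/64 = 0.4062
Φ⁻¹(H) = Φ⁻¹(0.8750) = 1.150
Φ⁻¹(FA) = Φ⁻¹(0.4062) = -0.237
ln β = −½·[z(H)² − z(FA)²] = −0.5 × (1.323 − 0.056) = -0.6335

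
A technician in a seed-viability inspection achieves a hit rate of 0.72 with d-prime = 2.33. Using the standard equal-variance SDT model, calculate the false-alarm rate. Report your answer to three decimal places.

false-alarm rate = 0.040

z(hit rate) = z(0.72) = 0.5828
z(FA) = z(H) − d' = 0.5828 − 2.33 = -1.7472
false-alarm rate = Φ(-1.7472) = 0.0403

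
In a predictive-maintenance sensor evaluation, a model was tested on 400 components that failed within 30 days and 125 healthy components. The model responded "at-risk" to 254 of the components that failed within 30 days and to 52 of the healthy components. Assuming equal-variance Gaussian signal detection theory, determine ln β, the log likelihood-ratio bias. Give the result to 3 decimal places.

H = 254/400 = 0.6350
FA = 52/125 = 0.4160
Φ⁻¹(H) = Φ⁻¹(0.6350) = 0.3451
Φ⁻¹(FA) = Φ⁻¹(0.4160) = -0.2121
ln β = −½·[z(H)² − z(FA)²] = −0.5 × (0.1191 − 0.0450) = -0.03705

ln β = -0.037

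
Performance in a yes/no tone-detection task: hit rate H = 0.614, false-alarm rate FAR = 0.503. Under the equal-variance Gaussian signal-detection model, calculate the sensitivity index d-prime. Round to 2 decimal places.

Φ⁻¹(H) = Φ⁻¹(0.614) = 0.2898
Φ⁻¹(FA) = Φ⁻¹(0.503) = 0.0075
d' = z(H) − z(FA) = 0.2898 − 0.0075 = 0.2823

d-prime = 0.28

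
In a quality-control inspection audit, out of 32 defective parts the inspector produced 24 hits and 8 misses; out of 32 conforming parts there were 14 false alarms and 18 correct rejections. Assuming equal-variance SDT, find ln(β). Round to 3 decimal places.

H = 24/32 = 0.7500
FA = 14/32 = 0.4375
z(H) = z(0.7500) = 0.6745
z(FA) = z(0.4375) = -0.1573
ln β = −½·[z(H)² − z(FA)²] = −0.5 × (0.4550 − 0.0247) = -0.21515

ln β = -0.215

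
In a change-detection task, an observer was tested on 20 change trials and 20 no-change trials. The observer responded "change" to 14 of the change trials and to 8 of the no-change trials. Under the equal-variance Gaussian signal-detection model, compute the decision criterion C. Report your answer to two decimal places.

C = -0.14

H = 14/20 = 0.7000
FA = 8/20 = 0.4000
z(H) = z(0.7000) = 0.5244
z(FA) = z(0.4000) = -0.2533
c = −½·[z(H) + z(FA)] = −0.5 × (0.5244 + (-0.2533)) = -0.13555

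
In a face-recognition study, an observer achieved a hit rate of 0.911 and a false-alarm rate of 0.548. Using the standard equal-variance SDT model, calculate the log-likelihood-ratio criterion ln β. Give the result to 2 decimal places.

z(H) = z(0.911) = 1.347
z(FA) = z(0.548) = 0.121
ln β = −½·[z(H)² − z(FA)²] = −0.5 × (1.814 − 0.015) = -0.8995

ln β = -0.90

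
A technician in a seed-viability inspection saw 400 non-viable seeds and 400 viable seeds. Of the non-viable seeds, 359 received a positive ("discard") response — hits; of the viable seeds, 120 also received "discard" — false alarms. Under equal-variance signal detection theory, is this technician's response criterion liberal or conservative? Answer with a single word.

z(H) = 1.267, z(FA) = -0.524
c = −½·(z(H) + z(FA)) = -0.3715
c < 0 → liberal criterion (biased toward responding “yes”).

liberal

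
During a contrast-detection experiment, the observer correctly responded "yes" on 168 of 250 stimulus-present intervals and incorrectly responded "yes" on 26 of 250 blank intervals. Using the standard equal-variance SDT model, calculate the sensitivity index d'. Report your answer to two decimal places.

H = 168/250 = 0.6720
FA = 26/250 = 0.1040
Φ⁻¹(H) = Φ⁻¹(0.6720) = 0.4454
Φ⁻¹(FA) = Φ⁻¹(0.1040) = -1.2591
d' = z(H) − z(FA) = 0.4454 − (-1.2591) = 1.7045

d' = 1.70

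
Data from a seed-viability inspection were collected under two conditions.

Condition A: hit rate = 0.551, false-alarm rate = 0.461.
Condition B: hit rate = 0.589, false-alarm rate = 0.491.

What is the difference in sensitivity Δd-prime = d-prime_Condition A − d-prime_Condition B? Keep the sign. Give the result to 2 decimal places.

Condition A: z(0.551) = 0.128, z(0.461) = -0.098, d' = 0.226
Condition B: z(0.589) = 0.225, z(0.491) = -0.023, d' = 0.248
Δd' = d'_Condition A − d'_Condition B = 0.226 − 0.248 = -0.022
Condition B has the higher sensitivity.

Δd-prime = -0.02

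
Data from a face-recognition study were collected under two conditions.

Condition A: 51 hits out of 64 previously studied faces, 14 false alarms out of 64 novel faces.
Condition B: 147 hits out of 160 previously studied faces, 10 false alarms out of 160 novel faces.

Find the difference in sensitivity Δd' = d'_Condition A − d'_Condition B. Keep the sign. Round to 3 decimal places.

Δd' = -1.324

Condition A: z(0.7969) = 0.8306, z(0.2188) = -0.7763, d' = 1.6069
Condition B: z(0.9187) = 1.3964, z(0.0625) = -1.5341, d' = 2.9305
Δd' = d'_Condition A − d'_Condition B = 1.6069 − 2.9305 = -1.3236
Condition B has the higher sensitivity.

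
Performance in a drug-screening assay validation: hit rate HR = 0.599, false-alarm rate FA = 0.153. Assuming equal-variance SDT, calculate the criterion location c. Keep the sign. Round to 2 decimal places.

c = 0.39

z(0.599) = 0.2508, z(0.153) = -1.0237
c = −½·[z(H) + z(FA)] = −0.5 × (0.2508 + (-1.0237)) = 0.38645
c > 0: the assay has a conservative response bias.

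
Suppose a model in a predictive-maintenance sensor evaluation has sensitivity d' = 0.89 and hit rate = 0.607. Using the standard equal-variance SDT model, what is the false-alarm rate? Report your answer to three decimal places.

false-alarm rate = 0.268

z(hit rate) = z(0.607) = 0.2715
z(FA) = z(H) − d' = 0.2715 − 0.89 = -0.6185
false-alarm rate = Φ(-0.6185) = 0.2681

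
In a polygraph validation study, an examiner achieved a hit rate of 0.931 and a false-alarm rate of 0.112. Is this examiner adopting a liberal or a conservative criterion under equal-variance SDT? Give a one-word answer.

z(H) = 1.483, z(FA) = -1.216
c = −½·(z(H) + z(FA)) = -0.1335
c < 0 → liberal criterion (biased toward responding “yes”).

liberal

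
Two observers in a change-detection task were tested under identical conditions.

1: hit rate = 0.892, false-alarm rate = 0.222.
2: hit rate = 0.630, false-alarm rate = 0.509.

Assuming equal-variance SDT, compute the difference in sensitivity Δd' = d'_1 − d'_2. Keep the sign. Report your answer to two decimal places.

1: z(0.892) = 1.237, z(0.222) = -0.765, d' = 2.002
2: z(0.630) = 0.332, z(0.509) = 0.023, d' = 0.309
Δd' = d'_1 − d'_2 = 2.002 − 0.309 = 1.693
1 has the higher sensitivity.

Δd' = 1.69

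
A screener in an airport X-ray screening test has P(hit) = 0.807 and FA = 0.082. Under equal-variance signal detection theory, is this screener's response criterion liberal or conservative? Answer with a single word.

conservative

z(H) = 0.867, z(FA) = -1.392
c = −½·(z(H) + z(FA)) = 0.2625
c > 0 → conservative criterion (biased toward responding “no”).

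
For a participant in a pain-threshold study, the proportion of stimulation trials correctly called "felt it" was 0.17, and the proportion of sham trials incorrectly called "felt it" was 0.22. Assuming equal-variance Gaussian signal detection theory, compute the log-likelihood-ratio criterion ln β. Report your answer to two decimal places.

z(H) = z(0.17) = -0.954
z(FA) = z(0.22) = -0.772
ln β = −½·[z(H)² − z(FA)²] = −0.5 × (0.910 − 0.596) = -0.157

ln β = -0.16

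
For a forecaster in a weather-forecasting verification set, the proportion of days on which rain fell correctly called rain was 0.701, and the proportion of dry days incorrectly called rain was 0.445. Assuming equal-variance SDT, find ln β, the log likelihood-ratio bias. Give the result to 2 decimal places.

z(H) = 0.527
z(FA) = -0.138
ln β = −½·[z(H)² − z(FA)²] = −0.5 × (0.278 − 0.019) = -0.1295

ln β = -0.13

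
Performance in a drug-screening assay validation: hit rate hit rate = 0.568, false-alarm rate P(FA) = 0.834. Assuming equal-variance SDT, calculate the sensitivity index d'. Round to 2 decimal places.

d' = -0.80

z(0.568) = 0.1713, z(0.834) = 0.9701
d' = z(H) − z(FA) = 0.1713 − 0.9701 = -0.7988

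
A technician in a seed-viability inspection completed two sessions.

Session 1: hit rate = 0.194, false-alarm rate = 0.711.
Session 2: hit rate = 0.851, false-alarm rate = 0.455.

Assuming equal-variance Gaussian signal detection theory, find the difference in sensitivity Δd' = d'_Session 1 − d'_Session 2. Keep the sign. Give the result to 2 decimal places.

Session 1: z(0.194) = -0.863, z(0.711) = 0.556, d' = -1.419
Session 2: z(0.851) = 1.041, z(0.455) = -0.113, d' = 1.154
Δd' = d'_Session 1 − d'_Session 2 = -1.419 − 1.154 = -2.573
Session 2 has the higher sensitivity.

Δd' = -2.57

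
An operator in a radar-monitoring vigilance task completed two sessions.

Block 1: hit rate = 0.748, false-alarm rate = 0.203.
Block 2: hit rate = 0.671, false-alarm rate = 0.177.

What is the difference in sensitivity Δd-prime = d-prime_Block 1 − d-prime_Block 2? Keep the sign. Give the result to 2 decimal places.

Δd-prime = 0.13

Block 1: z(0.748) = 0.668, z(0.203) = -0.831, d' = 1.499
Block 2: z(0.671) = 0.443, z(0.177) = -0.927, d' = 1.370
Δd' = d'_Block 1 − d'_Block 2 = 1.499 − 1.370 = 0.129
Block 1 has the higher sensitivity.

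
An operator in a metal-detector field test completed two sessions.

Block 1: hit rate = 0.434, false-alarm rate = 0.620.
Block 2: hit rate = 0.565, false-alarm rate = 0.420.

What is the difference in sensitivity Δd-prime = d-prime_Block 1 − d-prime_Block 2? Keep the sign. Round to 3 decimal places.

Block 1: z(0.434) = -0.1662, z(0.620) = 0.3055, d' = -0.4717
Block 2: z(0.565) = 0.1637, z(0.420) = -0.2019, d' = 0.3656
Δd' = d'_Block 1 − d'_Block 2 = -0.4717 − 0.3656 = -0.8373
Block 2 has the higher sensitivity.

Δd-prime = -0.837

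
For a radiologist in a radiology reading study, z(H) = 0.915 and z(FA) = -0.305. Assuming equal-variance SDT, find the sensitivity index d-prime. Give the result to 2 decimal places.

d-prime = 1.22

d' = z(H) − z(FA) = 0.915 − (-0.305) = 1.220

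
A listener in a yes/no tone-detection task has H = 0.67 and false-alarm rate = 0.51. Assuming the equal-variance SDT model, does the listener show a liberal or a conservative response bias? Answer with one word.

z(H) = 0.440, z(FA) = 0.025
c = −½·(z(H) + z(FA)) = -0.2325
c < 0 → liberal criterion (biased toward responding “yes”).

liberal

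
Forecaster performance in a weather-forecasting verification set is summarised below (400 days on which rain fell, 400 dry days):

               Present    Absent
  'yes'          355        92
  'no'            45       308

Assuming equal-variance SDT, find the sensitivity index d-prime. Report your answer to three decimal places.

H = 355/400 = 0.8875
FA = 92/400 = 0.2300
Φ⁻¹(0.8875) = 1.2133, Φ⁻¹(0.2300) = -0.7388
d' = z(H) − z(FA) = 1.2133 − (-0.7388) = 1.9521

d-prime = 1.952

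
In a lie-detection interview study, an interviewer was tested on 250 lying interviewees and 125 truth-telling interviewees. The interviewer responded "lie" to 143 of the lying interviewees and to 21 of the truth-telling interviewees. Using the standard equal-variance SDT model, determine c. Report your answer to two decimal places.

c = 0.39

H = 143/250 = 0.5720
FA = 21/125 = 0.1680
Φ⁻¹(H) = 0.1815
Φ⁻¹(FA) = -0.9621
c = −½·[z(H) + z(FA)] = −0.5 × (0.1815 + (-0.9621)) = 0.3903
c > 0: the interviewer has a conservative response bias.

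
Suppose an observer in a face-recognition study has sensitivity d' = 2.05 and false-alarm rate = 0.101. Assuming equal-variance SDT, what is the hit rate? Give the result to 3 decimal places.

z(false-alarm rate) = z(0.101) = -1.2759
z(H) = z(FA) + d' = -1.2759 + 2.05 = 0.7741
hit rate = Φ(0.7741) = 0.7806

hit rate = 0.781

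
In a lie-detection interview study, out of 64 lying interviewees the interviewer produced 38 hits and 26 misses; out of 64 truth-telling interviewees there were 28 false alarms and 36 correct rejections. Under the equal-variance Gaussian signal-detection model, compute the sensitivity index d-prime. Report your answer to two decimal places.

d-prime = 0.39

H = 38/64 = 0.5938
FA = 28/64 = 0.4375
Φ⁻¹(H) = Φ⁻¹(0.5938) = 0.237
Φ⁻¹(FA) = Φ⁻¹(0.4375) = -0.157
d' = z(H) − z(FA) = 0.237 − (-0.157) = 0.394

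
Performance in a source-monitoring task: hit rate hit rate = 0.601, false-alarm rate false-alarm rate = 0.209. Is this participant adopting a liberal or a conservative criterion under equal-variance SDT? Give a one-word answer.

z(H) = 0.256, z(FA) = -0.810
c = −½·(z(H) + z(FA)) = 0.277
c > 0 → conservative criterion (biased toward responding “no”).

conservative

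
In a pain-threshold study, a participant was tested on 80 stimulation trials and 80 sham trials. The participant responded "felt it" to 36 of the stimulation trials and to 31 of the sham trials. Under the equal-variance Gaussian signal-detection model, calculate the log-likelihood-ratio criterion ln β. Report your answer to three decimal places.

H = 36/80 = 0.4500
FA = 31/80 = 0.3875
z(H) = -0.1257
z(FA) = -0.2858
ln β = −½·[z(H)² − z(FA)²] = −0.5 × (0.0158 − 0.0817) = 0.03295

ln β = 0.033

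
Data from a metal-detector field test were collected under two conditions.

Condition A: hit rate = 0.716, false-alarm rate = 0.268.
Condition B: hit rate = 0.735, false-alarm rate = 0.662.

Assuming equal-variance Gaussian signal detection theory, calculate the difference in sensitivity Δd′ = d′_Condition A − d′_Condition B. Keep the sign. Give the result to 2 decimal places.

Condition A: z(0.716) = 0.571, z(0.268) = -0.619, d' = 1.190
Condition B: z(0.735) = 0.628, z(0.662) = 0.418, d' = 0.210
Δd' = d'_Condition A − d'_Condition B = 1.190 − 0.210 = 0.980
Condition A has the higher sensitivity.

Δd′ = 0.98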